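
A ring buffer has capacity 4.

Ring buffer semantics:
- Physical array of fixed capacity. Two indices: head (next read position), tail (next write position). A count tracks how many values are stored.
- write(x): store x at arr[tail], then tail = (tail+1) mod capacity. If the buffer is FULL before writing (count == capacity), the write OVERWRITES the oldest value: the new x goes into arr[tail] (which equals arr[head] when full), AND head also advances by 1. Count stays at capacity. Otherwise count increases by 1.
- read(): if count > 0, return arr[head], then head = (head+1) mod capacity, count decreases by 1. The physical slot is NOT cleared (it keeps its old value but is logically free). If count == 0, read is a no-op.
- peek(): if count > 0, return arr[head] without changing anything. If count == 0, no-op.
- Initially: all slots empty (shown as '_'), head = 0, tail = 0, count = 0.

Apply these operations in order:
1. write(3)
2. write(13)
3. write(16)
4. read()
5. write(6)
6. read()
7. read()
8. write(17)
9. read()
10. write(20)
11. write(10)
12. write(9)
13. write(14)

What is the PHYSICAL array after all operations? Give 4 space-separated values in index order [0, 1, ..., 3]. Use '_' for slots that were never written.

After op 1 (write(3)): arr=[3 _ _ _] head=0 tail=1 count=1
After op 2 (write(13)): arr=[3 13 _ _] head=0 tail=2 count=2
After op 3 (write(16)): arr=[3 13 16 _] head=0 tail=3 count=3
After op 4 (read()): arr=[3 13 16 _] head=1 tail=3 count=2
After op 5 (write(6)): arr=[3 13 16 6] head=1 tail=0 count=3
After op 6 (read()): arr=[3 13 16 6] head=2 tail=0 count=2
After op 7 (read()): arr=[3 13 16 6] head=3 tail=0 count=1
After op 8 (write(17)): arr=[17 13 16 6] head=3 tail=1 count=2
After op 9 (read()): arr=[17 13 16 6] head=0 tail=1 count=1
After op 10 (write(20)): arr=[17 20 16 6] head=0 tail=2 count=2
After op 11 (write(10)): arr=[17 20 10 6] head=0 tail=3 count=3
After op 12 (write(9)): arr=[17 20 10 9] head=0 tail=0 count=4
After op 13 (write(14)): arr=[14 20 10 9] head=1 tail=1 count=4

Answer: 14 20 10 9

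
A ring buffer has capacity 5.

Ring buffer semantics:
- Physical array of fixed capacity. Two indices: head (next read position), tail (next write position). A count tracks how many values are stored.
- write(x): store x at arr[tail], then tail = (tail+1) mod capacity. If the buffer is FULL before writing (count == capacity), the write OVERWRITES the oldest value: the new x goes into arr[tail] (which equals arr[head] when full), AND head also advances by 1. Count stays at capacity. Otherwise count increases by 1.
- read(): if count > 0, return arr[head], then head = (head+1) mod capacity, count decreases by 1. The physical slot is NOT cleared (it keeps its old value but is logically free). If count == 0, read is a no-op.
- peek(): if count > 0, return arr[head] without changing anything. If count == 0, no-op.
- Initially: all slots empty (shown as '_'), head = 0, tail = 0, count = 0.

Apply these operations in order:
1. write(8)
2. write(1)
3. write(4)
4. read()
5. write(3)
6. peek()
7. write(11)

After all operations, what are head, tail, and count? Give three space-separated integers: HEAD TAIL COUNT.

After op 1 (write(8)): arr=[8 _ _ _ _] head=0 tail=1 count=1
After op 2 (write(1)): arr=[8 1 _ _ _] head=0 tail=2 count=2
After op 3 (write(4)): arr=[8 1 4 _ _] head=0 tail=3 count=3
After op 4 (read()): arr=[8 1 4 _ _] head=1 tail=3 count=2
After op 5 (write(3)): arr=[8 1 4 3 _] head=1 tail=4 count=3
After op 6 (peek()): arr=[8 1 4 3 _] head=1 tail=4 count=3
After op 7 (write(11)): arr=[8 1 4 3 11] head=1 tail=0 count=4

Answer: 1 0 4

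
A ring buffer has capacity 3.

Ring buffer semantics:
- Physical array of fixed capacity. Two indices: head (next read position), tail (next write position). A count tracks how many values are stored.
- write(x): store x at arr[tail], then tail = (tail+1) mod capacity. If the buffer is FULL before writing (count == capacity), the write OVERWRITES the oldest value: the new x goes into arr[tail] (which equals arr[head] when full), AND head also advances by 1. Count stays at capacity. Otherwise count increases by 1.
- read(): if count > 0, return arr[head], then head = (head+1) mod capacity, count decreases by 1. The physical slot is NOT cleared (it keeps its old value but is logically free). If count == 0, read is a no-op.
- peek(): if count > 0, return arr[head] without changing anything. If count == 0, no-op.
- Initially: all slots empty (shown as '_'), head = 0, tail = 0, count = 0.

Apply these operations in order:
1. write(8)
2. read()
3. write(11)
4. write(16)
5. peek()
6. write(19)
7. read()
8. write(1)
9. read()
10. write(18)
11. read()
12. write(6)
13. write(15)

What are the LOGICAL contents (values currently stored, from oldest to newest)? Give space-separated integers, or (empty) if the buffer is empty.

Answer: 18 6 15

Derivation:
After op 1 (write(8)): arr=[8 _ _] head=0 tail=1 count=1
After op 2 (read()): arr=[8 _ _] head=1 tail=1 count=0
After op 3 (write(11)): arr=[8 11 _] head=1 tail=2 count=1
After op 4 (write(16)): arr=[8 11 16] head=1 tail=0 count=2
After op 5 (peek()): arr=[8 11 16] head=1 tail=0 count=2
After op 6 (write(19)): arr=[19 11 16] head=1 tail=1 count=3
After op 7 (read()): arr=[19 11 16] head=2 tail=1 count=2
After op 8 (write(1)): arr=[19 1 16] head=2 tail=2 count=3
After op 9 (read()): arr=[19 1 16] head=0 tail=2 count=2
After op 10 (write(18)): arr=[19 1 18] head=0 tail=0 count=3
After op 11 (read()): arr=[19 1 18] head=1 tail=0 count=2
After op 12 (write(6)): arr=[6 1 18] head=1 tail=1 count=3
After op 13 (write(15)): arr=[6 15 18] head=2 tail=2 count=3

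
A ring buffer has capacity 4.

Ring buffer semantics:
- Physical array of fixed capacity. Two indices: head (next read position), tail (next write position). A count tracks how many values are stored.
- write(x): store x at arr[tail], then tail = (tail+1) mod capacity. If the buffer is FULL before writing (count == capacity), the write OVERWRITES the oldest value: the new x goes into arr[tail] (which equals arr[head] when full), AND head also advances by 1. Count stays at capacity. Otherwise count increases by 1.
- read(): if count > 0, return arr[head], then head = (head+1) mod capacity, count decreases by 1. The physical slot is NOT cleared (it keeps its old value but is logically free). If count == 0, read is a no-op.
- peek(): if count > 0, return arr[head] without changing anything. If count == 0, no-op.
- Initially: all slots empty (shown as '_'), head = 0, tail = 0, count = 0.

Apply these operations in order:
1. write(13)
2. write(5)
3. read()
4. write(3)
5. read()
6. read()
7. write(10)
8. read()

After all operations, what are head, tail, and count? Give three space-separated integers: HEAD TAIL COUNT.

Answer: 0 0 0

Derivation:
After op 1 (write(13)): arr=[13 _ _ _] head=0 tail=1 count=1
After op 2 (write(5)): arr=[13 5 _ _] head=0 tail=2 count=2
After op 3 (read()): arr=[13 5 _ _] head=1 tail=2 count=1
After op 4 (write(3)): arr=[13 5 3 _] head=1 tail=3 count=2
After op 5 (read()): arr=[13 5 3 _] head=2 tail=3 count=1
After op 6 (read()): arr=[13 5 3 _] head=3 tail=3 count=0
After op 7 (write(10)): arr=[13 5 3 10] head=3 tail=0 count=1
After op 8 (read()): arr=[13 5 3 10] head=0 tail=0 count=0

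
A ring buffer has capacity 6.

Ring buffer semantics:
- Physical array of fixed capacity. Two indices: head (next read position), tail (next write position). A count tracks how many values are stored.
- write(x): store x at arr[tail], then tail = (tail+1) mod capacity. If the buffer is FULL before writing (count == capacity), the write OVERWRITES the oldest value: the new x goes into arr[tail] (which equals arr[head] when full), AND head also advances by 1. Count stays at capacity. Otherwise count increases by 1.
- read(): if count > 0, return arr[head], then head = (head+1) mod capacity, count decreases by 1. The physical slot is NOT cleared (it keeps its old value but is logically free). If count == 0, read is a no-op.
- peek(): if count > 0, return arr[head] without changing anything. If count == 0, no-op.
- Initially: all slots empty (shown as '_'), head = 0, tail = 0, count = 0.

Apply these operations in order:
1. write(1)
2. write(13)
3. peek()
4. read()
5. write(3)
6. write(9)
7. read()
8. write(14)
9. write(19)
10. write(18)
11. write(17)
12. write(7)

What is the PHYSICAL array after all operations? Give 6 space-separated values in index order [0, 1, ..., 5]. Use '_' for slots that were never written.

After op 1 (write(1)): arr=[1 _ _ _ _ _] head=0 tail=1 count=1
After op 2 (write(13)): arr=[1 13 _ _ _ _] head=0 tail=2 count=2
After op 3 (peek()): arr=[1 13 _ _ _ _] head=0 tail=2 count=2
After op 4 (read()): arr=[1 13 _ _ _ _] head=1 tail=2 count=1
After op 5 (write(3)): arr=[1 13 3 _ _ _] head=1 tail=3 count=2
After op 6 (write(9)): arr=[1 13 3 9 _ _] head=1 tail=4 count=3
After op 7 (read()): arr=[1 13 3 9 _ _] head=2 tail=4 count=2
After op 8 (write(14)): arr=[1 13 3 9 14 _] head=2 tail=5 count=3
After op 9 (write(19)): arr=[1 13 3 9 14 19] head=2 tail=0 count=4
After op 10 (write(18)): arr=[18 13 3 9 14 19] head=2 tail=1 count=5
After op 11 (write(17)): arr=[18 17 3 9 14 19] head=2 tail=2 count=6
After op 12 (write(7)): arr=[18 17 7 9 14 19] head=3 tail=3 count=6

Answer: 18 17 7 9 14 19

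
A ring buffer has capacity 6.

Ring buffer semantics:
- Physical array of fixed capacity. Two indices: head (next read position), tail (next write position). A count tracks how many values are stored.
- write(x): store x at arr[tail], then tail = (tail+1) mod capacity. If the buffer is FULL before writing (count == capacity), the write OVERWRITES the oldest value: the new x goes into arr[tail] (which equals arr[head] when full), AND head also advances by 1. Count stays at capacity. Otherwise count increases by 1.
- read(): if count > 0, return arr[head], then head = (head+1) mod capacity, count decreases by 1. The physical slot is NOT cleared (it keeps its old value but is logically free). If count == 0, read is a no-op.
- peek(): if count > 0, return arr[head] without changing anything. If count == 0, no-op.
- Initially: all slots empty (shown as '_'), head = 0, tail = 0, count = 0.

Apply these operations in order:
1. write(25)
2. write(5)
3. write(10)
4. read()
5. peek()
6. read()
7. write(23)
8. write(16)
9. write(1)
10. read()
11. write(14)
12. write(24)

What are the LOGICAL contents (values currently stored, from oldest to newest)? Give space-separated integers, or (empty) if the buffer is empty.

Answer: 23 16 1 14 24

Derivation:
After op 1 (write(25)): arr=[25 _ _ _ _ _] head=0 tail=1 count=1
After op 2 (write(5)): arr=[25 5 _ _ _ _] head=0 tail=2 count=2
After op 3 (write(10)): arr=[25 5 10 _ _ _] head=0 tail=3 count=3
After op 4 (read()): arr=[25 5 10 _ _ _] head=1 tail=3 count=2
After op 5 (peek()): arr=[25 5 10 _ _ _] head=1 tail=3 count=2
After op 6 (read()): arr=[25 5 10 _ _ _] head=2 tail=3 count=1
After op 7 (write(23)): arr=[25 5 10 23 _ _] head=2 tail=4 count=2
After op 8 (write(16)): arr=[25 5 10 23 16 _] head=2 tail=5 count=3
After op 9 (write(1)): arr=[25 5 10 23 16 1] head=2 tail=0 count=4
After op 10 (read()): arr=[25 5 10 23 16 1] head=3 tail=0 count=3
After op 11 (write(14)): arr=[14 5 10 23 16 1] head=3 tail=1 count=4
After op 12 (write(24)): arr=[14 24 10 23 16 1] head=3 tail=2 count=5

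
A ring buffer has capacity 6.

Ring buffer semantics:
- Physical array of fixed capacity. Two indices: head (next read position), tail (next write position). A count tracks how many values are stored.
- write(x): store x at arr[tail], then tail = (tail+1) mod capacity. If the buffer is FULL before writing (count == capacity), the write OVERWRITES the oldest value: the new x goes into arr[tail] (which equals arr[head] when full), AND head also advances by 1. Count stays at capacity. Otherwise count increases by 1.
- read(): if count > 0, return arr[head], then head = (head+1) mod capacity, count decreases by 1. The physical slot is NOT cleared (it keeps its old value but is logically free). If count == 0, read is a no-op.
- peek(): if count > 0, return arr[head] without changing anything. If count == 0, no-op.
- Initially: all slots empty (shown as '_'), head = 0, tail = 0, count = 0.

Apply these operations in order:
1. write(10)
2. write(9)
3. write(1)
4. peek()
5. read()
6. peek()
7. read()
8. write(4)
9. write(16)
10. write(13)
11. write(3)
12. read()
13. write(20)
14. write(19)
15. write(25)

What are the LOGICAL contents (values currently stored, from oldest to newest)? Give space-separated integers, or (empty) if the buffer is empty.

Answer: 16 13 3 20 19 25

Derivation:
After op 1 (write(10)): arr=[10 _ _ _ _ _] head=0 tail=1 count=1
After op 2 (write(9)): arr=[10 9 _ _ _ _] head=0 tail=2 count=2
After op 3 (write(1)): arr=[10 9 1 _ _ _] head=0 tail=3 count=3
After op 4 (peek()): arr=[10 9 1 _ _ _] head=0 tail=3 count=3
After op 5 (read()): arr=[10 9 1 _ _ _] head=1 tail=3 count=2
After op 6 (peek()): arr=[10 9 1 _ _ _] head=1 tail=3 count=2
After op 7 (read()): arr=[10 9 1 _ _ _] head=2 tail=3 count=1
After op 8 (write(4)): arr=[10 9 1 4 _ _] head=2 tail=4 count=2
After op 9 (write(16)): arr=[10 9 1 4 16 _] head=2 tail=5 count=3
After op 10 (write(13)): arr=[10 9 1 4 16 13] head=2 tail=0 count=4
After op 11 (write(3)): arr=[3 9 1 4 16 13] head=2 tail=1 count=5
After op 12 (read()): arr=[3 9 1 4 16 13] head=3 tail=1 count=4
After op 13 (write(20)): arr=[3 20 1 4 16 13] head=3 tail=2 count=5
After op 14 (write(19)): arr=[3 20 19 4 16 13] head=3 tail=3 count=6
After op 15 (write(25)): arr=[3 20 19 25 16 13] head=4 tail=4 count=6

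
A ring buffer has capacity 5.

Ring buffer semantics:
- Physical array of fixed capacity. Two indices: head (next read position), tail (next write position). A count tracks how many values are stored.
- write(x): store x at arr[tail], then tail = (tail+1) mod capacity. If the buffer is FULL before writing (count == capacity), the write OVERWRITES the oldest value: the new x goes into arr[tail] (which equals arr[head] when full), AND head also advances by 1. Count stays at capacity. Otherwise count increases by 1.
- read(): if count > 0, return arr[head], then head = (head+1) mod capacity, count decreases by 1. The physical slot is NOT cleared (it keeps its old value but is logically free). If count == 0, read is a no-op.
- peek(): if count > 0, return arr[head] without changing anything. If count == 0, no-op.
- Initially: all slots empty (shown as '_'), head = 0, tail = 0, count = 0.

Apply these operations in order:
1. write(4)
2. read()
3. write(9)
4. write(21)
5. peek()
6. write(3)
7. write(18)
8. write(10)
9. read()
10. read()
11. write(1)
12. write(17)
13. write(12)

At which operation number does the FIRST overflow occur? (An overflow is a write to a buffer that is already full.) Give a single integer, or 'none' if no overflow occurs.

After op 1 (write(4)): arr=[4 _ _ _ _] head=0 tail=1 count=1
After op 2 (read()): arr=[4 _ _ _ _] head=1 tail=1 count=0
After op 3 (write(9)): arr=[4 9 _ _ _] head=1 tail=2 count=1
After op 4 (write(21)): arr=[4 9 21 _ _] head=1 tail=3 count=2
After op 5 (peek()): arr=[4 9 21 _ _] head=1 tail=3 count=2
After op 6 (write(3)): arr=[4 9 21 3 _] head=1 tail=4 count=3
After op 7 (write(18)): arr=[4 9 21 3 18] head=1 tail=0 count=4
After op 8 (write(10)): arr=[10 9 21 3 18] head=1 tail=1 count=5
After op 9 (read()): arr=[10 9 21 3 18] head=2 tail=1 count=4
After op 10 (read()): arr=[10 9 21 3 18] head=3 tail=1 count=3
After op 11 (write(1)): arr=[10 1 21 3 18] head=3 tail=2 count=4
After op 12 (write(17)): arr=[10 1 17 3 18] head=3 tail=3 count=5
After op 13 (write(12)): arr=[10 1 17 12 18] head=4 tail=4 count=5

Answer: 13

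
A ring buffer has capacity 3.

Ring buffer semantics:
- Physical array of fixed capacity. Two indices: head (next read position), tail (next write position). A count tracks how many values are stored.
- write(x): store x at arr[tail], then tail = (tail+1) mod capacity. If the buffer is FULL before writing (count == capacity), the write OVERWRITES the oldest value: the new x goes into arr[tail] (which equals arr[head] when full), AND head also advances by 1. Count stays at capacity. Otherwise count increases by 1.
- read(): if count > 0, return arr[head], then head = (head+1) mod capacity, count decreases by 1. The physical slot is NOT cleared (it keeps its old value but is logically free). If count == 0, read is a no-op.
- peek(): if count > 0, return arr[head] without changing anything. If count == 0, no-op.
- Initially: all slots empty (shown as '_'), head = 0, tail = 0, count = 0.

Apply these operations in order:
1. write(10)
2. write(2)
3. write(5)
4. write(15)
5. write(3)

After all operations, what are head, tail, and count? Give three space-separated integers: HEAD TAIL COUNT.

After op 1 (write(10)): arr=[10 _ _] head=0 tail=1 count=1
After op 2 (write(2)): arr=[10 2 _] head=0 tail=2 count=2
After op 3 (write(5)): arr=[10 2 5] head=0 tail=0 count=3
After op 4 (write(15)): arr=[15 2 5] head=1 tail=1 count=3
After op 5 (write(3)): arr=[15 3 5] head=2 tail=2 count=3

Answer: 2 2 3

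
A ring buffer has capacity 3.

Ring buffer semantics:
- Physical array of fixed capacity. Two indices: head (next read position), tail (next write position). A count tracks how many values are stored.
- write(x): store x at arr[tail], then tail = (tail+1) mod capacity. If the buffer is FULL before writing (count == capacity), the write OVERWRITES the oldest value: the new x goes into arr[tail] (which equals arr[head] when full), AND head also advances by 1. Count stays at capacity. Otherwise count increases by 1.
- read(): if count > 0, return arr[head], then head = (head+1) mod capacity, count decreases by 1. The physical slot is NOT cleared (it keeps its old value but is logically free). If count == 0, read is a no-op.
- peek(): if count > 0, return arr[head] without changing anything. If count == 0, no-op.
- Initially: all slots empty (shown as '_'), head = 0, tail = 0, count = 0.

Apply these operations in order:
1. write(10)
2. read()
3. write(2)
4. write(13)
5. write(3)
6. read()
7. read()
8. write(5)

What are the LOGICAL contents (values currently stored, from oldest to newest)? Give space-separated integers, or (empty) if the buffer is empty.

Answer: 3 5

Derivation:
After op 1 (write(10)): arr=[10 _ _] head=0 tail=1 count=1
After op 2 (read()): arr=[10 _ _] head=1 tail=1 count=0
After op 3 (write(2)): arr=[10 2 _] head=1 tail=2 count=1
After op 4 (write(13)): arr=[10 2 13] head=1 tail=0 count=2
After op 5 (write(3)): arr=[3 2 13] head=1 tail=1 count=3
After op 6 (read()): arr=[3 2 13] head=2 tail=1 count=2
After op 7 (read()): arr=[3 2 13] head=0 tail=1 count=1
After op 8 (write(5)): arr=[3 5 13] head=0 tail=2 count=2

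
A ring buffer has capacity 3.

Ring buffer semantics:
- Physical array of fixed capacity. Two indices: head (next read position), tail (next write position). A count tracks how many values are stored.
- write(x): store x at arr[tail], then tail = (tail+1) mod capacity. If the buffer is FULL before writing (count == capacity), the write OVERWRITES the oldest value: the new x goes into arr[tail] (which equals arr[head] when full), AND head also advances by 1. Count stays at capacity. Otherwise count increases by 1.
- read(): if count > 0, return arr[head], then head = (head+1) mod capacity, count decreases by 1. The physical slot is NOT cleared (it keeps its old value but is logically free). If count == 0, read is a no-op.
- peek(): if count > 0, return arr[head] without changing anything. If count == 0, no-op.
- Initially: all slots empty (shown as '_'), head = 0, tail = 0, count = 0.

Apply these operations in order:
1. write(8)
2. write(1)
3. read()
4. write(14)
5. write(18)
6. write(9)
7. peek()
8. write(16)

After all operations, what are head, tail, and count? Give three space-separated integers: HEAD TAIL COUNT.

Answer: 0 0 3

Derivation:
After op 1 (write(8)): arr=[8 _ _] head=0 tail=1 count=1
After op 2 (write(1)): arr=[8 1 _] head=0 tail=2 count=2
After op 3 (read()): arr=[8 1 _] head=1 tail=2 count=1
After op 4 (write(14)): arr=[8 1 14] head=1 tail=0 count=2
After op 5 (write(18)): arr=[18 1 14] head=1 tail=1 count=3
After op 6 (write(9)): arr=[18 9 14] head=2 tail=2 count=3
After op 7 (peek()): arr=[18 9 14] head=2 tail=2 count=3
After op 8 (write(16)): arr=[18 9 16] head=0 tail=0 count=3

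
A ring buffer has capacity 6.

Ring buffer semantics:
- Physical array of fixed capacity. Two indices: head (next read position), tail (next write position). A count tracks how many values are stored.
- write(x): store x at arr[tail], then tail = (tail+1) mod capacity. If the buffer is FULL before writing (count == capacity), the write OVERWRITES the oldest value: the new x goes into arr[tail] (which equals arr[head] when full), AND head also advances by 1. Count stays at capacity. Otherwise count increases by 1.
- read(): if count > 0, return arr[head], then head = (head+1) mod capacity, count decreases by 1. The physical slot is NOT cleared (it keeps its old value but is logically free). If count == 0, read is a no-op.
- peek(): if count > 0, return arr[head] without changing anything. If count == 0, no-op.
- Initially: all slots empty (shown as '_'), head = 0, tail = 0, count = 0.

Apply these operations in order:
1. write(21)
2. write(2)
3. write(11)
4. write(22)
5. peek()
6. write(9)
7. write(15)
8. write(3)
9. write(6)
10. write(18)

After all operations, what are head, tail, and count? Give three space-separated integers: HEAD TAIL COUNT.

Answer: 3 3 6

Derivation:
After op 1 (write(21)): arr=[21 _ _ _ _ _] head=0 tail=1 count=1
After op 2 (write(2)): arr=[21 2 _ _ _ _] head=0 tail=2 count=2
After op 3 (write(11)): arr=[21 2 11 _ _ _] head=0 tail=3 count=3
After op 4 (write(22)): arr=[21 2 11 22 _ _] head=0 tail=4 count=4
After op 5 (peek()): arr=[21 2 11 22 _ _] head=0 tail=4 count=4
After op 6 (write(9)): arr=[21 2 11 22 9 _] head=0 tail=5 count=5
After op 7 (write(15)): arr=[21 2 11 22 9 15] head=0 tail=0 count=6
After op 8 (write(3)): arr=[3 2 11 22 9 15] head=1 tail=1 count=6
After op 9 (write(6)): arr=[3 6 11 22 9 15] head=2 tail=2 count=6
After op 10 (write(18)): arr=[3 6 18 22 9 15] head=3 tail=3 count=6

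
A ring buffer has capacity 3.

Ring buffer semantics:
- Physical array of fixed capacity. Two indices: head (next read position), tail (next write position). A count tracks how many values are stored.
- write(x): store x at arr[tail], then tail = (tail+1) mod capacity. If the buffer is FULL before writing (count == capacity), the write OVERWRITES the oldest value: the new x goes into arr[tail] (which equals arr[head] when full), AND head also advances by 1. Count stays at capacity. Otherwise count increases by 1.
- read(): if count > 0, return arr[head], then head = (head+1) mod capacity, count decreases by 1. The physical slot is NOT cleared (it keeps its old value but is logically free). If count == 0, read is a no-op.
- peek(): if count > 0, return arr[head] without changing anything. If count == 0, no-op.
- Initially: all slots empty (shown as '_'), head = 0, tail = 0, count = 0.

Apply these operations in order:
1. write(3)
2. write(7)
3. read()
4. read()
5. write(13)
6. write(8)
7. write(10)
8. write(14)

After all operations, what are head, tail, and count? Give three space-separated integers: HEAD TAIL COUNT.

Answer: 0 0 3

Derivation:
After op 1 (write(3)): arr=[3 _ _] head=0 tail=1 count=1
After op 2 (write(7)): arr=[3 7 _] head=0 tail=2 count=2
After op 3 (read()): arr=[3 7 _] head=1 tail=2 count=1
After op 4 (read()): arr=[3 7 _] head=2 tail=2 count=0
After op 5 (write(13)): arr=[3 7 13] head=2 tail=0 count=1
After op 6 (write(8)): arr=[8 7 13] head=2 tail=1 count=2
After op 7 (write(10)): arr=[8 10 13] head=2 tail=2 count=3
After op 8 (write(14)): arr=[8 10 14] head=0 tail=0 count=3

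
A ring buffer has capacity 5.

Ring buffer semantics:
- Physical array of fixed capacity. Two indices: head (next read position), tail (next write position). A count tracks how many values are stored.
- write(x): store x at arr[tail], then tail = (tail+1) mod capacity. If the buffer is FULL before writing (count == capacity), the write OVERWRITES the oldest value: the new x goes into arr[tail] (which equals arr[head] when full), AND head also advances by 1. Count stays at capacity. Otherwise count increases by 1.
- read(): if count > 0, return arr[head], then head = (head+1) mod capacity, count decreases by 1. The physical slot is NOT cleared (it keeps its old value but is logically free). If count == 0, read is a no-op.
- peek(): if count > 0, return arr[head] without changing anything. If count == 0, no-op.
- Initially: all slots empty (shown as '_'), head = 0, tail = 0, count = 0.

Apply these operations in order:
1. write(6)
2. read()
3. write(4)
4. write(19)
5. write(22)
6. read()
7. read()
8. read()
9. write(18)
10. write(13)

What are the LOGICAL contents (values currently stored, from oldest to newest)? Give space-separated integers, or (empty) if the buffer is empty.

After op 1 (write(6)): arr=[6 _ _ _ _] head=0 tail=1 count=1
After op 2 (read()): arr=[6 _ _ _ _] head=1 tail=1 count=0
After op 3 (write(4)): arr=[6 4 _ _ _] head=1 tail=2 count=1
After op 4 (write(19)): arr=[6 4 19 _ _] head=1 tail=3 count=2
After op 5 (write(22)): arr=[6 4 19 22 _] head=1 tail=4 count=3
After op 6 (read()): arr=[6 4 19 22 _] head=2 tail=4 count=2
After op 7 (read()): arr=[6 4 19 22 _] head=3 tail=4 count=1
After op 8 (read()): arr=[6 4 19 22 _] head=4 tail=4 count=0
After op 9 (write(18)): arr=[6 4 19 22 18] head=4 tail=0 count=1
After op 10 (write(13)): arr=[13 4 19 22 18] head=4 tail=1 count=2

Answer: 18 13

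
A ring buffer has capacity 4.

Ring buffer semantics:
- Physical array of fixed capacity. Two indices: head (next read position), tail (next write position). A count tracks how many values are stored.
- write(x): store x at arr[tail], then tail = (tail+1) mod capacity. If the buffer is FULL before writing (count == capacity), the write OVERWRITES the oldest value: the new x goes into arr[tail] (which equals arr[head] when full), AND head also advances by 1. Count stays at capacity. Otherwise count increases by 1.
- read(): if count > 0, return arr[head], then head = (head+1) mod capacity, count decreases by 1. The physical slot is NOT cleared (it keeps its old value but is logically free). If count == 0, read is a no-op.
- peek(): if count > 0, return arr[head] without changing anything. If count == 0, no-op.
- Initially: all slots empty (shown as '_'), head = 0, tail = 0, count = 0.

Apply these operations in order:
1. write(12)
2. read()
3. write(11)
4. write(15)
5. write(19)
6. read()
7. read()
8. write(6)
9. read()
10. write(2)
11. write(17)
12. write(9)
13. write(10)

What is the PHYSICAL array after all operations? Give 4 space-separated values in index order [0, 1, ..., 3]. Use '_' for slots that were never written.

Answer: 10 2 17 9

Derivation:
After op 1 (write(12)): arr=[12 _ _ _] head=0 tail=1 count=1
After op 2 (read()): arr=[12 _ _ _] head=1 tail=1 count=0
After op 3 (write(11)): arr=[12 11 _ _] head=1 tail=2 count=1
After op 4 (write(15)): arr=[12 11 15 _] head=1 tail=3 count=2
After op 5 (write(19)): arr=[12 11 15 19] head=1 tail=0 count=3
After op 6 (read()): arr=[12 11 15 19] head=2 tail=0 count=2
After op 7 (read()): arr=[12 11 15 19] head=3 tail=0 count=1
After op 8 (write(6)): arr=[6 11 15 19] head=3 tail=1 count=2
After op 9 (read()): arr=[6 11 15 19] head=0 tail=1 count=1
After op 10 (write(2)): arr=[6 2 15 19] head=0 tail=2 count=2
After op 11 (write(17)): arr=[6 2 17 19] head=0 tail=3 count=3
After op 12 (write(9)): arr=[6 2 17 9] head=0 tail=0 count=4
After op 13 (write(10)): arr=[10 2 17 9] head=1 tail=1 count=4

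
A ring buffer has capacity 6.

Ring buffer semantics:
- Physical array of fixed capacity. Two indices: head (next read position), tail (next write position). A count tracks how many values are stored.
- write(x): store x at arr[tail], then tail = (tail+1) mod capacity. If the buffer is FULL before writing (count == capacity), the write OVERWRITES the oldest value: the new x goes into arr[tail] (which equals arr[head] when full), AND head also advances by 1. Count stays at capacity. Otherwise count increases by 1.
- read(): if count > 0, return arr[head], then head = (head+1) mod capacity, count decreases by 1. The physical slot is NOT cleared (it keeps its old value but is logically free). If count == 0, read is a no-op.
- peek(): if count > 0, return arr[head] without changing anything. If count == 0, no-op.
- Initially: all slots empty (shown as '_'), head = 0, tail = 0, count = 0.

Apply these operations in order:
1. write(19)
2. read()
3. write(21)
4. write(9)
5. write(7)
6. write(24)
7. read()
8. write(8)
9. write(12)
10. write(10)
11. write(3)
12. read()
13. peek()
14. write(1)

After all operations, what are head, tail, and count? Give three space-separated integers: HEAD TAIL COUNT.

Answer: 4 4 6

Derivation:
After op 1 (write(19)): arr=[19 _ _ _ _ _] head=0 tail=1 count=1
After op 2 (read()): arr=[19 _ _ _ _ _] head=1 tail=1 count=0
After op 3 (write(21)): arr=[19 21 _ _ _ _] head=1 tail=2 count=1
After op 4 (write(9)): arr=[19 21 9 _ _ _] head=1 tail=3 count=2
After op 5 (write(7)): arr=[19 21 9 7 _ _] head=1 tail=4 count=3
After op 6 (write(24)): arr=[19 21 9 7 24 _] head=1 tail=5 count=4
After op 7 (read()): arr=[19 21 9 7 24 _] head=2 tail=5 count=3
After op 8 (write(8)): arr=[19 21 9 7 24 8] head=2 tail=0 count=4
After op 9 (write(12)): arr=[12 21 9 7 24 8] head=2 tail=1 count=5
After op 10 (write(10)): arr=[12 10 9 7 24 8] head=2 tail=2 count=6
After op 11 (write(3)): arr=[12 10 3 7 24 8] head=3 tail=3 count=6
After op 12 (read()): arr=[12 10 3 7 24 8] head=4 tail=3 count=5
After op 13 (peek()): arr=[12 10 3 7 24 8] head=4 tail=3 count=5
After op 14 (write(1)): arr=[12 10 3 1 24 8] head=4 tail=4 count=6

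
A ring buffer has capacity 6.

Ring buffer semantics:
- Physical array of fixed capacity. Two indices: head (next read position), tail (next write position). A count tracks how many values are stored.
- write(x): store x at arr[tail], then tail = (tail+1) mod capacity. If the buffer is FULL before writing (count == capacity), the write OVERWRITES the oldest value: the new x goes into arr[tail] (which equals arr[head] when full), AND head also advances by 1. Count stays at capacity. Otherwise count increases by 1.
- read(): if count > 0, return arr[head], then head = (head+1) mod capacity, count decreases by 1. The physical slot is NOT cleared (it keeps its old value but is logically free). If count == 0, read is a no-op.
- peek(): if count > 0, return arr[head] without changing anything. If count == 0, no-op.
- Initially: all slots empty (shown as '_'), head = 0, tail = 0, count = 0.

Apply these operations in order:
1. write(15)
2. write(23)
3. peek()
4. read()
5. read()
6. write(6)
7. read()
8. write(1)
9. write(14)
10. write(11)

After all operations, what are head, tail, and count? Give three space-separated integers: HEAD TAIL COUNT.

Answer: 3 0 3

Derivation:
After op 1 (write(15)): arr=[15 _ _ _ _ _] head=0 tail=1 count=1
After op 2 (write(23)): arr=[15 23 _ _ _ _] head=0 tail=2 count=2
After op 3 (peek()): arr=[15 23 _ _ _ _] head=0 tail=2 count=2
After op 4 (read()): arr=[15 23 _ _ _ _] head=1 tail=2 count=1
After op 5 (read()): arr=[15 23 _ _ _ _] head=2 tail=2 count=0
After op 6 (write(6)): arr=[15 23 6 _ _ _] head=2 tail=3 count=1
After op 7 (read()): arr=[15 23 6 _ _ _] head=3 tail=3 count=0
After op 8 (write(1)): arr=[15 23 6 1 _ _] head=3 tail=4 count=1
After op 9 (write(14)): arr=[15 23 6 1 14 _] head=3 tail=5 count=2
After op 10 (write(11)): arr=[15 23 6 1 14 11] head=3 tail=0 count=3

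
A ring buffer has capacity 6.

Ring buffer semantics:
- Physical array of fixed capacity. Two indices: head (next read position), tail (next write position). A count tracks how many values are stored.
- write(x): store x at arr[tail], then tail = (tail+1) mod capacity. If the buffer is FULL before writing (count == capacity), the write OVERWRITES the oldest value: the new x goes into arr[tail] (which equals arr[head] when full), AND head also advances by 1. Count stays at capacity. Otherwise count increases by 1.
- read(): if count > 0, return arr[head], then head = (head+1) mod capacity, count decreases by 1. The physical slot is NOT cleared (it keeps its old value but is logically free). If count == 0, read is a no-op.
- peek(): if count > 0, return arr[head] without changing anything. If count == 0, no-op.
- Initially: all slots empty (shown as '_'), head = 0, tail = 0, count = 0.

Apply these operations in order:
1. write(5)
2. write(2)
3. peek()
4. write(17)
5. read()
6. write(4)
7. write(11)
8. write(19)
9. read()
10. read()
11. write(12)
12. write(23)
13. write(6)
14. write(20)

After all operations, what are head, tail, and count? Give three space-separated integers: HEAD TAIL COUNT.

Answer: 4 4 6

Derivation:
After op 1 (write(5)): arr=[5 _ _ _ _ _] head=0 tail=1 count=1
After op 2 (write(2)): arr=[5 2 _ _ _ _] head=0 tail=2 count=2
After op 3 (peek()): arr=[5 2 _ _ _ _] head=0 tail=2 count=2
After op 4 (write(17)): arr=[5 2 17 _ _ _] head=0 tail=3 count=3
After op 5 (read()): arr=[5 2 17 _ _ _] head=1 tail=3 count=2
After op 6 (write(4)): arr=[5 2 17 4 _ _] head=1 tail=4 count=3
After op 7 (write(11)): arr=[5 2 17 4 11 _] head=1 tail=5 count=4
After op 8 (write(19)): arr=[5 2 17 4 11 19] head=1 tail=0 count=5
After op 9 (read()): arr=[5 2 17 4 11 19] head=2 tail=0 count=4
After op 10 (read()): arr=[5 2 17 4 11 19] head=3 tail=0 count=3
After op 11 (write(12)): arr=[12 2 17 4 11 19] head=3 tail=1 count=4
After op 12 (write(23)): arr=[12 23 17 4 11 19] head=3 tail=2 count=5
After op 13 (write(6)): arr=[12 23 6 4 11 19] head=3 tail=3 count=6
After op 14 (write(20)): arr=[12 23 6 20 11 19] head=4 tail=4 count=6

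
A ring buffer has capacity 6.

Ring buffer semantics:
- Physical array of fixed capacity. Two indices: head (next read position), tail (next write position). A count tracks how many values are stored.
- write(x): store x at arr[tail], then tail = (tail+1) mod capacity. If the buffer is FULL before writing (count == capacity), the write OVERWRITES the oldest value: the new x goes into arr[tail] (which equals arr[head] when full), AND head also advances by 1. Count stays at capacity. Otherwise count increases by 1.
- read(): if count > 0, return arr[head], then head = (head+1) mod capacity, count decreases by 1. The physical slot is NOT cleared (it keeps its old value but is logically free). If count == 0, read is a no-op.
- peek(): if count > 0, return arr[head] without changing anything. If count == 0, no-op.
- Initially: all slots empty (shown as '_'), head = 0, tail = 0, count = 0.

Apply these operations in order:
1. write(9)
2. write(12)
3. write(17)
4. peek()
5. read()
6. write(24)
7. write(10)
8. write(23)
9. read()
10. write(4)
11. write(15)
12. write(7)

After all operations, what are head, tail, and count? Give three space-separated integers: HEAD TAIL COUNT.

Answer: 3 3 6

Derivation:
After op 1 (write(9)): arr=[9 _ _ _ _ _] head=0 tail=1 count=1
After op 2 (write(12)): arr=[9 12 _ _ _ _] head=0 tail=2 count=2
After op 3 (write(17)): arr=[9 12 17 _ _ _] head=0 tail=3 count=3
After op 4 (peek()): arr=[9 12 17 _ _ _] head=0 tail=3 count=3
After op 5 (read()): arr=[9 12 17 _ _ _] head=1 tail=3 count=2
After op 6 (write(24)): arr=[9 12 17 24 _ _] head=1 tail=4 count=3
After op 7 (write(10)): arr=[9 12 17 24 10 _] head=1 tail=5 count=4
After op 8 (write(23)): arr=[9 12 17 24 10 23] head=1 tail=0 count=5
After op 9 (read()): arr=[9 12 17 24 10 23] head=2 tail=0 count=4
After op 10 (write(4)): arr=[4 12 17 24 10 23] head=2 tail=1 count=5
After op 11 (write(15)): arr=[4 15 17 24 10 23] head=2 tail=2 count=6
After op 12 (write(7)): arr=[4 15 7 24 10 23] head=3 tail=3 count=6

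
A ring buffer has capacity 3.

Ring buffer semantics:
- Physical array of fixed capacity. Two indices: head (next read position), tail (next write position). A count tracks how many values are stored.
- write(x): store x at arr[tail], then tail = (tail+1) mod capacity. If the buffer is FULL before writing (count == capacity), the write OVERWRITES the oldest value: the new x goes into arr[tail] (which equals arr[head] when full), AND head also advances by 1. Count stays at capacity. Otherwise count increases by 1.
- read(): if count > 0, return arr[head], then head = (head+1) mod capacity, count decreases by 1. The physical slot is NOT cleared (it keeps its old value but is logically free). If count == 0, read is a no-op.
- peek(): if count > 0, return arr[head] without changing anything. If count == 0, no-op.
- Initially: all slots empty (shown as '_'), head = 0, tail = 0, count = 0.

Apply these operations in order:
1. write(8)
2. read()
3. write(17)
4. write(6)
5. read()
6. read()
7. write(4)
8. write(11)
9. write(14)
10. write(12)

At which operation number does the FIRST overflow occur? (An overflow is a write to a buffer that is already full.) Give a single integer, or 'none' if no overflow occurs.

After op 1 (write(8)): arr=[8 _ _] head=0 tail=1 count=1
After op 2 (read()): arr=[8 _ _] head=1 tail=1 count=0
After op 3 (write(17)): arr=[8 17 _] head=1 tail=2 count=1
After op 4 (write(6)): arr=[8 17 6] head=1 tail=0 count=2
After op 5 (read()): arr=[8 17 6] head=2 tail=0 count=1
After op 6 (read()): arr=[8 17 6] head=0 tail=0 count=0
After op 7 (write(4)): arr=[4 17 6] head=0 tail=1 count=1
After op 8 (write(11)): arr=[4 11 6] head=0 tail=2 count=2
After op 9 (write(14)): arr=[4 11 14] head=0 tail=0 count=3
After op 10 (write(12)): arr=[12 11 14] head=1 tail=1 count=3

Answer: 10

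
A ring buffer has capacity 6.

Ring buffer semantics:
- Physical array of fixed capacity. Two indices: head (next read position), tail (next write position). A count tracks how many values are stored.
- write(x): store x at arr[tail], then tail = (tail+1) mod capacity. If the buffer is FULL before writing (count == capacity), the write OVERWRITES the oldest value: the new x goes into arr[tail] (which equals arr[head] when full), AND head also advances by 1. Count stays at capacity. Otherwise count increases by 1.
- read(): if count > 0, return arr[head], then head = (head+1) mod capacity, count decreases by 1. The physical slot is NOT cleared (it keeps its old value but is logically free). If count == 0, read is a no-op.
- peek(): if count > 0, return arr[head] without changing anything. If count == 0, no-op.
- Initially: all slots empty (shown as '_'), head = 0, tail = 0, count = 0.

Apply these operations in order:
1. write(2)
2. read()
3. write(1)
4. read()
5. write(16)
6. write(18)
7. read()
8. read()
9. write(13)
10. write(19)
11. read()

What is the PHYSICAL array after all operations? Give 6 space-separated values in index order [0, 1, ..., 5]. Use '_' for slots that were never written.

Answer: 2 1 16 18 13 19

Derivation:
After op 1 (write(2)): arr=[2 _ _ _ _ _] head=0 tail=1 count=1
After op 2 (read()): arr=[2 _ _ _ _ _] head=1 tail=1 count=0
After op 3 (write(1)): arr=[2 1 _ _ _ _] head=1 tail=2 count=1
After op 4 (read()): arr=[2 1 _ _ _ _] head=2 tail=2 count=0
After op 5 (write(16)): arr=[2 1 16 _ _ _] head=2 tail=3 count=1
After op 6 (write(18)): arr=[2 1 16 18 _ _] head=2 tail=4 count=2
After op 7 (read()): arr=[2 1 16 18 _ _] head=3 tail=4 count=1
After op 8 (read()): arr=[2 1 16 18 _ _] head=4 tail=4 count=0
After op 9 (write(13)): arr=[2 1 16 18 13 _] head=4 tail=5 count=1
After op 10 (write(19)): arr=[2 1 16 18 13 19] head=4 tail=0 count=2
After op 11 (read()): arr=[2 1 16 18 13 19] head=5 tail=0 count=1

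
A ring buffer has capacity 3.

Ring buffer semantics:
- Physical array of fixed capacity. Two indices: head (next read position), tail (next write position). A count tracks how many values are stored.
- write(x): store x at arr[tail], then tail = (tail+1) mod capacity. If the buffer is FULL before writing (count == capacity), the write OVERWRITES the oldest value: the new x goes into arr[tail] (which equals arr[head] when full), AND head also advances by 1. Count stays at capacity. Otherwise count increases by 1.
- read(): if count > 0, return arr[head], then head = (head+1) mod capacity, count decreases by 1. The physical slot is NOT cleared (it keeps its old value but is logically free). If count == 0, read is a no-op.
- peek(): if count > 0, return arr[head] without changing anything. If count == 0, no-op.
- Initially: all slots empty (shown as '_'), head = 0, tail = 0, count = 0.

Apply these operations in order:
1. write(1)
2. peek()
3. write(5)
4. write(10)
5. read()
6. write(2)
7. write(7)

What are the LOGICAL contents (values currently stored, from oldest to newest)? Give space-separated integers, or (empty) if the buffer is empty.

After op 1 (write(1)): arr=[1 _ _] head=0 tail=1 count=1
After op 2 (peek()): arr=[1 _ _] head=0 tail=1 count=1
After op 3 (write(5)): arr=[1 5 _] head=0 tail=2 count=2
After op 4 (write(10)): arr=[1 5 10] head=0 tail=0 count=3
After op 5 (read()): arr=[1 5 10] head=1 tail=0 count=2
After op 6 (write(2)): arr=[2 5 10] head=1 tail=1 count=3
After op 7 (write(7)): arr=[2 7 10] head=2 tail=2 count=3

Answer: 10 2 7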